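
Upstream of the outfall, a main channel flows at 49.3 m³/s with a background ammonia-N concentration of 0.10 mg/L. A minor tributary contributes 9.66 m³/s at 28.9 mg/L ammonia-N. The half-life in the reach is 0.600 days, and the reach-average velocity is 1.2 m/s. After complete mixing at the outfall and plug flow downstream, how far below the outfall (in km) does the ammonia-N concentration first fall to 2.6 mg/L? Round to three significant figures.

55.4 km

Conservation of mass: C = (49.30·0.1000 + 9.660·28.90) / 58.96 = 284.1/58.96 = 4.819 mg/L.
Half-life 0.600 d → k = ln 2 / 0.600 = 1.155 d⁻¹.
Set 4.819·exp(−k·t) = 2.6 → t = ln(4.819/2.6)/k = 46140 s = 12.82 h.
Distance = v·t = 1.2·46140 = 55370 m = 55.37 km.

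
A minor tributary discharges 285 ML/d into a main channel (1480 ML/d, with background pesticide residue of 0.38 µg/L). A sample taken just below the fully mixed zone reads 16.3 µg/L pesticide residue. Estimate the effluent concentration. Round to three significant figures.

Mass balance: 1480·0.3800 + 285.0·Cₑ = 1765·16.30
→ Cₑ = (1765·16.30 − 1480·0.3800) / 285.0 = 98.97 µg/L.

99.0 µg/L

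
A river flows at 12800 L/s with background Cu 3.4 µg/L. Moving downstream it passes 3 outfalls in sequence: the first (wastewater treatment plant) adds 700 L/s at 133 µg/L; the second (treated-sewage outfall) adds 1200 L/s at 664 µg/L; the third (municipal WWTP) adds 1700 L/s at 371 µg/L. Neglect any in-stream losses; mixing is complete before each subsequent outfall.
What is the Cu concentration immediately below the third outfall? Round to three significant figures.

95.4 µg/L

Below outfall 1: Q → 13500 L/s, C = (12800·3.400 + 700.0·133.0)/13500 = 10.12 µg/L.
Below outfall 2: Q → 14700 L/s, C = (13500·10.12 + 1200·664.0)/14700 = 63.50 µg/L.
Below outfall 3: Q → 16400 L/s, C = (14700·63.50 + 1700·371.0)/16400 = 95.37 µg/L.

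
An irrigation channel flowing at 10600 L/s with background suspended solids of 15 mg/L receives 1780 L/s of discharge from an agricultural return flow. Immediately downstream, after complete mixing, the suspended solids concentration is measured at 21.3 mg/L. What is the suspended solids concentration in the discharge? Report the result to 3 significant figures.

58.8 mg/L

Mass balance: 10600·15.00 + 1780·Cₑ = 12380·21.30
→ Cₑ = (12380·21.30 − 10600·15.00) / 1780 = 58.82 mg/L.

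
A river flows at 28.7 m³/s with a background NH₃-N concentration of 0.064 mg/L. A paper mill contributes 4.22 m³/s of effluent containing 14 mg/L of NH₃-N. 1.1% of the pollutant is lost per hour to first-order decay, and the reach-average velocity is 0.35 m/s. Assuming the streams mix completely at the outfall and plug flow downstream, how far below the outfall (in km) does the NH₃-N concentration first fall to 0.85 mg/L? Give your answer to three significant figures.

Mixed concentration C = ΣQC/ΣQ = (28.70·0.06400 + 4.220·14.00) / 32.92 = 60.92/32.92 = 1.850 mg/L.
1.1%/h lost → k = −ln(1 − 0.011) = 0.01106 h⁻¹.
Set 1.850·exp(−k·t) = 0.85 → t = ln(1.850/0.85)/k = 253200 s = 70.33 h.
Distance = v·t = 0.35·253200 = 88620 m = 88.62 km.

88.6 km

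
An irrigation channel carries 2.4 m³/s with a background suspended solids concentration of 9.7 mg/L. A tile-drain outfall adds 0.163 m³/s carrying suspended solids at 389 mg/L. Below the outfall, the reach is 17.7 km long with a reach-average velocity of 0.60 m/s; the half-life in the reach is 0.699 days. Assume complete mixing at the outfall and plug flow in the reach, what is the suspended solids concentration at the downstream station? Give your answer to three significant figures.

Mass balance: C = (2.400·9.700 + 0.1630·389.0) / 2.563 = 86.69/2.563 = 33.82 mg/L.
Travel time t = 17.7·1000 / 0.60 = 29500 s = 8.194 h.
Half-life 0.699 d → k = ln 2 / 0.699 = 0.9916 d⁻¹.
Applying C = C₀e^(−kt): 33.82 × 0.7128 = 24.11 mg/L.

24.1 mg/L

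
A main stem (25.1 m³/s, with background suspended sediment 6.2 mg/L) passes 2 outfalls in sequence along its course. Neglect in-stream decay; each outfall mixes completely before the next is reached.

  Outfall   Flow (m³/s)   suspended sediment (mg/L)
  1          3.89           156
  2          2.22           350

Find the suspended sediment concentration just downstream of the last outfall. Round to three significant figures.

49.3 mg/L

Below outfall 1: Q → 28.99 m³/s, C = (25.10·6.200 + 3.890·156.0)/28.99 = 26.30 mg/L.
Below outfall 2: Q → 31.21 m³/s, C = (28.99·26.30 + 2.220·350.0)/31.21 = 49.33 mg/L.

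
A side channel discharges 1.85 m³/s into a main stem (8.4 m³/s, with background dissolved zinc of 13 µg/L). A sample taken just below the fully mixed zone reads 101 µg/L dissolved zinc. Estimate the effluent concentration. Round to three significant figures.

Mass balance: 8.400·13.00 + 1.850·Cₑ = 10.25·101.0
→ Cₑ = (10.25·101.0 − 8.400·13.00) / 1.850 = 500.6 µg/L.

501 µg/L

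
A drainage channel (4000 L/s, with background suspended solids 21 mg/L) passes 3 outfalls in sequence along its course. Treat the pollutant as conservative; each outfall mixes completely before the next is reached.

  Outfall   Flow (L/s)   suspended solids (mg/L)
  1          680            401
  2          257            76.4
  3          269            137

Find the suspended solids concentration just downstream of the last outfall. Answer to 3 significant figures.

79.4 mg/L

After outfall 1: Q = 4000 + 680.0 = 4680 L/s; C = (4000·21.00 + 680.0·401.0)/4680 = 76.21 mg/L.
After outfall 2: Q = 4680 + 257.0 = 4937 L/s; C = (4680·76.21 + 257.0·76.40)/4937 = 76.22 mg/L.
After outfall 3: Q = 4937 + 269.0 = 5206 L/s; C = (4937·76.22 + 269.0·137.0)/5206 = 79.36 mg/L.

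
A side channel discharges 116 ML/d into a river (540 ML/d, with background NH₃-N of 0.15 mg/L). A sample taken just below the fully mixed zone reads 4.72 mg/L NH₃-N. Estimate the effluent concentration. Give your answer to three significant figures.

Mass balance: 540.0·0.1500 + 116.0·Cₑ = 656.0·4.720
→ Cₑ = (656.0·4.720 − 540.0·0.1500) / 116.0 = 25.99 mg/L.

26.0 mg/L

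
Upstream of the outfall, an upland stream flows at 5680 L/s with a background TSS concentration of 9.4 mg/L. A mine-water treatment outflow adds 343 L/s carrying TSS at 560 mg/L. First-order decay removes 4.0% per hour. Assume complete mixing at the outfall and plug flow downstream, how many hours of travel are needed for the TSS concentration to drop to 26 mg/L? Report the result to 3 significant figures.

Mixed concentration C = ΣQC/ΣQ = (5680·9.400 + 343.0·560.0) / 6023 = 245500/6023 = 40.76 mg/L.
4.0%/h lost → k = −ln(1 − 0.04) = 0.04082 h⁻¹.
40.76·exp(−k·t) = 26 → t = ln(40.76/26)/k = 39640 s = 11.01 h.

11.0 h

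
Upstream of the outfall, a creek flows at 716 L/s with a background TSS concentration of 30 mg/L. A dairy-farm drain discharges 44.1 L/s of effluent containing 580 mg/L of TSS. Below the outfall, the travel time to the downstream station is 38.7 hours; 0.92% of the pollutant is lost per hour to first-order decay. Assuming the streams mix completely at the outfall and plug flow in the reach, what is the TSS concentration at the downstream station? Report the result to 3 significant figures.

43.3 mg/L

Mixed concentration C = ΣQC/ΣQ = (716.0·30.00 + 44.10·580.0) / 760.1 = 47060/760.1 = 61.91 mg/L.
0.92%/h lost → k = −ln(1 − 0.0092) = 0.009243 h⁻¹.
After decay, C = 61.91 × e^(−kt) = 61.91 × 0.6993 = 43.29 mg/L.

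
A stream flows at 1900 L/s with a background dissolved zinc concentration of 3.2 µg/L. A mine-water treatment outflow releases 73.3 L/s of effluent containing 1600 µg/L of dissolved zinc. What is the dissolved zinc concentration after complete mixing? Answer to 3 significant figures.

Conservation of mass: C = (1900·3.200 + 73.30·1600) / 1973 = 123400/1973 = 62.51 µg/L.

62.5 µg/L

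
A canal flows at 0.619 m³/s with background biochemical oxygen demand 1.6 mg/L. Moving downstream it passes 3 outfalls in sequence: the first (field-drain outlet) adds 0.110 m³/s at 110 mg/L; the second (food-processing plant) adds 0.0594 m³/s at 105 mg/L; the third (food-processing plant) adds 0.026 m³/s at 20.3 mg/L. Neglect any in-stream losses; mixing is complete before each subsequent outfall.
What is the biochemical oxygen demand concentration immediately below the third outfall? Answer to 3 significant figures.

After outfall 1: Q = 0.6190 + 0.1100 = 0.7290 m³/s; C = (0.6190·1.600 + 0.1100·110.0)/0.7290 = 17.96 mg/L.
After outfall 2: Q = 0.7290 + 0.05940 = 0.7884 m³/s; C = (0.7290·17.96 + 0.05940·105.0)/0.7884 = 24.51 mg/L.
After outfall 3: Q = 0.7884 + 0.02600 = 0.8144 m³/s; C = (0.7884·24.51 + 0.02600·20.30)/0.8144 = 24.38 mg/L.

24.4 mg/L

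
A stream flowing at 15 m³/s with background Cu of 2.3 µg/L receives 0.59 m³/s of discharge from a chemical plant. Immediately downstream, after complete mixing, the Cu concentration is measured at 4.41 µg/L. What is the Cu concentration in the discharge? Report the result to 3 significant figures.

58.1 µg/L

Mass balance: 15.00·2.300 + 0.5900·Cₑ = 15.59·4.410
→ Cₑ = (15.59·4.410 − 15.00·2.300) / 0.5900 = 58.05 µg/L.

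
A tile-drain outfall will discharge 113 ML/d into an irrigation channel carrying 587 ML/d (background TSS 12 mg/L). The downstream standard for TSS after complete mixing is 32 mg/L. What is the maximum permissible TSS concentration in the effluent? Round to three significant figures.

136 mg/L

At the limit, (Qr·Cr + Qe·Cₑ)/(Qr + Qe) = 32:
Cₑ = (700.0·32 − 587.0·12.00) / 113.0 = 135.9 mg/L.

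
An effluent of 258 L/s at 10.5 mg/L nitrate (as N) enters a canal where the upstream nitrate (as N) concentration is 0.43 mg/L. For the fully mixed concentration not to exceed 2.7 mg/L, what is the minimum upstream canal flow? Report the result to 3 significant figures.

887 L/s

Set C_mix = 2.7: (Q·0.4300 + 258.0·10.50) / (Q + 258.0) = 2.7
→ Q = 258.0·(10.50 − 2.7)/(2.7 − 0.4300) = 886.5 L/s.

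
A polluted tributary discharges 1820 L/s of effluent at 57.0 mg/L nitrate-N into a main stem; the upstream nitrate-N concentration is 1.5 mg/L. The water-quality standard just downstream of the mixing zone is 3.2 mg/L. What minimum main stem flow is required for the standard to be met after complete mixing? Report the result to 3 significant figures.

Set C_mix = 3.2: (Q·1.500 + 1820·57.00) / (Q + 1820) = 3.2
→ Q = 1820·(57.00 − 3.2)/(3.2 − 1.500) = 57600 L/s.

57600 L/s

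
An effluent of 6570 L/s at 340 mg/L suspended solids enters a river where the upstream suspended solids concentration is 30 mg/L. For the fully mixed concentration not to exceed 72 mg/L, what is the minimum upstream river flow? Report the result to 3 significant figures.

41900 L/s

Set C_mix = 72: (Q·30.00 + 6570·340.0) / (Q + 6570) = 72
→ Q = 6570·(340.0 − 72)/(72 − 30.00) = 41920 L/s.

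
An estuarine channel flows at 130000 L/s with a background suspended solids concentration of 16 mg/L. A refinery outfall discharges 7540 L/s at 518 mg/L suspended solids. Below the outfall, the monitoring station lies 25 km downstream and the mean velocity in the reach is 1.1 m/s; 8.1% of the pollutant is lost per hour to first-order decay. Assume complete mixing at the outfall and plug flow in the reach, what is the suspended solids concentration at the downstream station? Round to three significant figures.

25.5 mg/L

Flow-weighted average: C = (130000·16.00 + 7540·518.0) / 137500 = 5986000/137500 = 43.52 mg/L.
Travel time t = 25·1000 / 1.1 = 22730 s = 6.313 h.
8.1%/h lost → k = −ln(1 − 0.081) = 0.08447 h⁻¹.
First-order decay: C = 43.52·exp(−k·t) = 43.52·0.5867 = 25.53 mg/L.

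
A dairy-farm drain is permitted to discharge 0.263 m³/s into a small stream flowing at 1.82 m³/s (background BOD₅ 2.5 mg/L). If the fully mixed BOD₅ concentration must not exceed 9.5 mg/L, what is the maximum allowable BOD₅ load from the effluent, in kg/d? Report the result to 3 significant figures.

Mass balance at the limit: 1.820·2.500 + 0.2630·Cₑ = 2.083·9.5 → Cₑ = 57.94 mg/L.
Load = 0.2630 m³/s × 57.94 g/m³ × 86 400 s/d = 1317 kg/d.

1320 kg/d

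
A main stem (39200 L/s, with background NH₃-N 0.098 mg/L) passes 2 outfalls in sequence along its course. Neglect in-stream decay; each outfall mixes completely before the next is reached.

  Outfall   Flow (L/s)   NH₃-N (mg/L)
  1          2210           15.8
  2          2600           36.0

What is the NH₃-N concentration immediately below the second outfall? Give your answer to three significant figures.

Outfall 1: combined Q = 41410 L/s; C = (39200·0.09800 + 2210·15.80)/41410 = 0.9360 mg/L.
Outfall 2: combined Q = 44010 L/s; C = (41410·0.9360 + 2600·36.00)/44010 = 3.007 mg/L.

3.01 mg/L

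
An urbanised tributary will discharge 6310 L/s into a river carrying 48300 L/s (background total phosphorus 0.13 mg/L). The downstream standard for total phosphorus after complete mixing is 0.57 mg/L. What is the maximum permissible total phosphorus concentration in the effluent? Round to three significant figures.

3.94 mg/L

At the limit, (Qr·Cr + Qe·Cₑ)/(Qr + Qe) = 0.57:
Cₑ = (54610·0.57 − 48300·0.1300) / 6310 = 3.938 mg/L.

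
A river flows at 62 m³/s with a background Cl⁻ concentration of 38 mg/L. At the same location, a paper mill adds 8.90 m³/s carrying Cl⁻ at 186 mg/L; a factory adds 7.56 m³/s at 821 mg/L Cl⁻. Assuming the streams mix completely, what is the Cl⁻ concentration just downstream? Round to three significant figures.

Conservation of mass: C = (62.00·38.00 + 8.900·186.0 + 7.560·821.0) / 78.46 = 10220/78.46 = 130.2 mg/L.

130 mg/L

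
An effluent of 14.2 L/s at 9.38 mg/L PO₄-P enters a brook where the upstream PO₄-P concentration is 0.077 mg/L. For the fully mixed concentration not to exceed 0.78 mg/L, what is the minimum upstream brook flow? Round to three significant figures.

Set C_mix = 0.78: (Q·0.07700 + 14.20·9.380) / (Q + 14.20) = 0.78
→ Q = 14.20·(9.380 − 0.78)/(0.78 − 0.07700) = 173.7 L/s.

174 L/s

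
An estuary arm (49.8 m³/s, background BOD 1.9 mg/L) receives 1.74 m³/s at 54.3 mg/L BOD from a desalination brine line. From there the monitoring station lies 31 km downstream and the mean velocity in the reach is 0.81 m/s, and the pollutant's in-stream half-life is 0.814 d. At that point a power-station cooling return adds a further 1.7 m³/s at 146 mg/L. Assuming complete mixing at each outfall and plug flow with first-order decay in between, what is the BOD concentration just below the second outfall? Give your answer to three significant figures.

After mixing, C = (49.80·1.900 + 1.740·54.30) / 51.54 = 189.1/51.54 = 3.669 mg/L; combined flow 51.54 m³/s.
Travel time t = 31·1000 / 0.81 = 38270 s = 10.63 h.
Half-life 0.814 d → k = ln 2 / 0.814 = 0.8515 d⁻¹.
First-order decay: C = 3.669·exp(−k·t) = 3.669·0.6858 = 2.516 mg/L.
At the second outfall, C = (51.54·2.516 + 1.700·146.0) / (51.54 + 1.700) = 7.098 mg/L.

7.10 mg/L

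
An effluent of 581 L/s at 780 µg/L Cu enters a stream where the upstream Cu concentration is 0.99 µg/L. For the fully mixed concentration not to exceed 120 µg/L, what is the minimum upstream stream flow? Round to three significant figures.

Set C_mix = 120: (Q·0.9900 + 581.0·780.0) / (Q + 581.0) = 120
→ Q = 581.0·(780.0 − 120)/(120 − 0.9900) = 3222 L/s.

3220 L/s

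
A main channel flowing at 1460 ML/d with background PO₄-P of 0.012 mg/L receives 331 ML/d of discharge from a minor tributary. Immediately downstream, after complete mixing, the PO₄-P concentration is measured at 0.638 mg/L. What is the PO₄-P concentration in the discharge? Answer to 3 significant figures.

Mass balance: 1460·0.01200 + 331.0·Cₑ = 1791·0.6380
→ Cₑ = (1791·0.6380 − 1460·0.01200) / 331.0 = 3.399 mg/L.

3.40 mg/L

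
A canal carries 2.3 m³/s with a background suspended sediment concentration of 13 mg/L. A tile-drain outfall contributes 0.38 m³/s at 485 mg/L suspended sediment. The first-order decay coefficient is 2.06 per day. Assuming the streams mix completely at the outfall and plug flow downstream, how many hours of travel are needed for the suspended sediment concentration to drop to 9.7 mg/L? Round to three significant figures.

Mass balance: C = (2.300·13.00 + 0.3800·485.0) / 2.680 = 214.2/2.680 = 79.93 mg/L.
79.93·exp(−k·t) = 9.7 → t = ln(79.93/9.7)/k = 88450 s = 24.57 h.

24.6 h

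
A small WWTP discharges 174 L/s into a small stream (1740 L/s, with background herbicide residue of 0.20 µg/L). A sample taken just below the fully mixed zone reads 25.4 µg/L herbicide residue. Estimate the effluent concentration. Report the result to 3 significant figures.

Mass balance: 1740·0.2000 + 174.0·Cₑ = 1914·25.40
→ Cₑ = (1914·25.40 − 1740·0.2000) / 174.0 = 277.4 µg/L.

277 µg/L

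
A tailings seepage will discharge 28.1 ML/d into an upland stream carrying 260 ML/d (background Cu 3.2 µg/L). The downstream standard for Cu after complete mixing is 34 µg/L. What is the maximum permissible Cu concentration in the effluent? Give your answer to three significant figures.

319 µg/L

At the limit, (Qr·Cr + Qe·Cₑ)/(Qr + Qe) = 34:
Cₑ = (288.1·34 − 260.0·3.200) / 28.10 = 319.0 µg/L.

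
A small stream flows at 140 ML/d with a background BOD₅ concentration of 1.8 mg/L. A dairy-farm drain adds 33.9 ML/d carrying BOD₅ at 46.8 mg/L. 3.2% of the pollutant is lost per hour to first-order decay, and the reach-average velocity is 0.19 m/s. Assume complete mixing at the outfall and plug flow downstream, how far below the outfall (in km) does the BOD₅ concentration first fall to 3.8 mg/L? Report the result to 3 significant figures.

After mixing, C = (140.0·1.800 + 33.90·46.80) / 173.9 = 1839/173.9 = 10.57 mg/L.
3.2%/h lost → k = −ln(1 − 0.032) = 0.03252 h⁻¹.
Set 10.57·exp(−k·t) = 3.8 → t = ln(10.57/3.8)/k = 113300 s = 31.46 h.
Distance = v·t = 0.19·113300 = 21520 m = 21.52 km.

21.5 km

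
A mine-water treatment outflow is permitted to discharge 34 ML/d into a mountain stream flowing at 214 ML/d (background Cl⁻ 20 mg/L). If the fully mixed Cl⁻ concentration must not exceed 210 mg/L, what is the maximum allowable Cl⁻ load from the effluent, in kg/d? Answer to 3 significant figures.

47800 kg/d

Mass balance at the limit: 214.0·20.00 + 34.00·Cₑ = 248.0·210 → Cₑ = 1406 mg/L.
34.00 ML/d = 0.3935 m³/s. Load = 0.3935 m³/s × 1406 g/m³ × 86 400 s/d = 47800 kg/d.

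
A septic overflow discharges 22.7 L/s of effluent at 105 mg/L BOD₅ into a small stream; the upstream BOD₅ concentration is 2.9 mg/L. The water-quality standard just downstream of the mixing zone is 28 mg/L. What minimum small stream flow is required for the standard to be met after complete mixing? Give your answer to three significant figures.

Set C_mix = 28: (Q·2.900 + 22.70·105.0) / (Q + 22.70) = 28
→ Q = 22.70·(105.0 − 28)/(28 − 2.900) = 69.64 L/s.

69.6 L/s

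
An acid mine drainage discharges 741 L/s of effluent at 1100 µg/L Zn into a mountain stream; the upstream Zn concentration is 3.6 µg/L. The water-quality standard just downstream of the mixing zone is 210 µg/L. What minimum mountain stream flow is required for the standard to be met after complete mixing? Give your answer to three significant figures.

3200 L/s

Set C_mix = 210: (Q·3.600 + 741.0·1100) / (Q + 741.0) = 210
→ Q = 741.0·(1100 − 210)/(210 − 3.600) = 3195 L/s.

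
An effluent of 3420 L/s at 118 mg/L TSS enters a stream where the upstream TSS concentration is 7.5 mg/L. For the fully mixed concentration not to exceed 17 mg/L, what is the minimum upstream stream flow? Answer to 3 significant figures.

Set C_mix = 17: (Q·7.500 + 3420·118.0) / (Q + 3420) = 17
→ Q = 3420·(118.0 − 17)/(17 − 7.500) = 36360 L/s.

36400 L/s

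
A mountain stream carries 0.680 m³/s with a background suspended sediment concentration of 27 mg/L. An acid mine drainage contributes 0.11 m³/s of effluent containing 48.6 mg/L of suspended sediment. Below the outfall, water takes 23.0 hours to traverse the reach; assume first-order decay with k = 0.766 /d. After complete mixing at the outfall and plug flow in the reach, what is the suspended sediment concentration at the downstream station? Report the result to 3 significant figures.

Mixed concentration C = ΣQC/ΣQ = (0.6800·27.00 + 0.1100·48.60) / 0.7900 = 23.71/0.7900 = 30.01 mg/L.
Applying C = C₀e^(−kt): 30.01 × 0.4799 = 14.40 mg/L.

14.4 mg/L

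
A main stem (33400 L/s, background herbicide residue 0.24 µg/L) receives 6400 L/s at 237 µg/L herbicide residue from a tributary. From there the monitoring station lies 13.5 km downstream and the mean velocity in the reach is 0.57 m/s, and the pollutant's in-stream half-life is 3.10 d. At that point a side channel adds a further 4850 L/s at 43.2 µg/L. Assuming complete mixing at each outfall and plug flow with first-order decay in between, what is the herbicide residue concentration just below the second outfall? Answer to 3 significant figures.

36.8 µg/L

After mixing, C = (33400·0.2400 + 6400·237.0) / 39800 = 1525000/39800 = 38.31 µg/L; combined flow 39800 L/s.
Travel time t = 13.5·1000 / 0.57 = 23680 s = 6.579 h.
Half-life 3.10 d → k = ln 2 / 3.10 = 0.2236 d⁻¹.
Applying C = C₀e^(−kt): 38.31 × 0.9405 = 36.03 µg/L.
Second outfall: C = (39800·36.03 + 4850·43.20)/44650 = 36.81 µg/L.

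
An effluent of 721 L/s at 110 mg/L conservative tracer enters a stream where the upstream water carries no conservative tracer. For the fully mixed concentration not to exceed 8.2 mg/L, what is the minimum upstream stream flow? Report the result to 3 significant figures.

8950 L/s

Set C_mix = 8.2: (Q·0 + 721.0·110.0) / (Q + 721.0) = 8.2
→ Q = 721.0·(110.0 − 8.2)/(8.2 − 0) = 8951 L/s.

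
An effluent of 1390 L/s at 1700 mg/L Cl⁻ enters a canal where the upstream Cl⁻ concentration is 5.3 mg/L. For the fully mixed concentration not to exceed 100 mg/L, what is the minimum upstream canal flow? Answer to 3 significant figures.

Set C_mix = 100: (Q·5.300 + 1390·1700) / (Q + 1390) = 100
→ Q = 1390·(1700 − 100)/(100 − 5.300) = 23480 L/s.

23500 L/s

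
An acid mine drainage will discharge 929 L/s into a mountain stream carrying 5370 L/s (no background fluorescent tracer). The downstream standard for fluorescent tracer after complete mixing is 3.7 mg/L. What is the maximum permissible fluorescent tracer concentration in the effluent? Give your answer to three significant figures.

At the limit, (Qr·Cr + Qe·Cₑ)/(Qr + Qe) = 3.7:
Cₑ = (6299·3.7 − 5370·0) / 929.0 = 25.09 mg/L.

25.1 mg/L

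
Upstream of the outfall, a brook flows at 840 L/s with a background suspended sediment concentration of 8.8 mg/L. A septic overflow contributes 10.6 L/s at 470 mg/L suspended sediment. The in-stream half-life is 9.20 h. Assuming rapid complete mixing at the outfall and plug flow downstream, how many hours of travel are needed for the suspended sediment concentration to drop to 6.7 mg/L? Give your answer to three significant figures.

10.3 h

Mass balance: C = (840.0·8.800 + 10.60·470.0) / 850.6 = 12370/850.6 = 14.55 mg/L.
Half-life 9.20 h → k = ln 2 / 9.20 = 0.07534 h⁻¹ = 1.808 d⁻¹.
14.55·exp(−k·t) = 6.7 → t = ln(14.55/6.7)/k = 37050 s = 10.29 h.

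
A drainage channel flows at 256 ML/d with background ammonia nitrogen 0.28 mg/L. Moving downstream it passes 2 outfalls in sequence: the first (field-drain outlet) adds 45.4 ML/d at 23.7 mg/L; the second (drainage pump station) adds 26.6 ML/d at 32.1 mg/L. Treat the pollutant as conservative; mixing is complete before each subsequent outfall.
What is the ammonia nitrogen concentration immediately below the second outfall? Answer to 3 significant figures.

6.10 mg/L

Below outfall 1: Q → 301.4 ML/d, C = (256.0·0.2800 + 45.40·23.70)/301.4 = 3.808 mg/L.
Below outfall 2: Q → 328.0 ML/d, C = (301.4·3.808 + 26.60·32.10)/328.0 = 6.102 mg/L.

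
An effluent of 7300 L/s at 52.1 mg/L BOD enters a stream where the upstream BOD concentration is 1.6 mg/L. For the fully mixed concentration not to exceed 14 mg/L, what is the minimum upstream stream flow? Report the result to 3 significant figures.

22400 L/s

Set C_mix = 14: (Q·1.600 + 7300·52.10) / (Q + 7300) = 14
→ Q = 7300·(52.10 − 14)/(14 − 1.600) = 22430 L/s.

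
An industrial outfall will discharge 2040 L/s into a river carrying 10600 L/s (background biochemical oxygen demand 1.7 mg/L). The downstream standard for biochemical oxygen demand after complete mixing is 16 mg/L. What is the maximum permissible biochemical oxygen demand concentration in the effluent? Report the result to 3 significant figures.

90.3 mg/L

At the limit, (Qr·Cr + Qe·Cₑ)/(Qr + Qe) = 16:
Cₑ = (12640·16 − 10600·1.700) / 2040 = 90.30 mg/L.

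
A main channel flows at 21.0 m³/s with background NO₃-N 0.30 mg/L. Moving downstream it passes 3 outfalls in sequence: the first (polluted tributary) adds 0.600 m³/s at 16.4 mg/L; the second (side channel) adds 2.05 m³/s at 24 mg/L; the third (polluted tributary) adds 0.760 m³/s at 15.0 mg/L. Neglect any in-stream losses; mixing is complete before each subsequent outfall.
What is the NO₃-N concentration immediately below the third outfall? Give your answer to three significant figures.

Outfall 1: combined Q = 21.60 m³/s; C = (21.00·0.3000 + 0.6000·16.40)/21.60 = 0.7472 mg/L.
Outfall 2: combined Q = 23.65 m³/s; C = (21.60·0.7472 + 2.050·24.00)/23.65 = 2.763 mg/L.
Outfall 3: combined Q = 24.41 m³/s; C = (23.65·2.763 + 0.7600·15.00)/24.41 = 3.144 mg/L.

3.14 mg/L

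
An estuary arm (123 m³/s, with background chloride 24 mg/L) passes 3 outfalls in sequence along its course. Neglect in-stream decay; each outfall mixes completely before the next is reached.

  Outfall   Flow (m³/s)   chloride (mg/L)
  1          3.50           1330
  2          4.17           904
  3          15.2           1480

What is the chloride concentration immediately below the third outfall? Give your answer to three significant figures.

232 mg/L

Below outfall 1: Q → 126.5 m³/s, C = (123.0·24.00 + 3.500·1330)/126.5 = 60.13 mg/L.
Below outfall 2: Q → 130.7 m³/s, C = (126.5·60.13 + 4.170·904.0)/130.7 = 87.06 mg/L.
Below outfall 3: Q → 145.9 m³/s, C = (130.7·87.06 + 15.20·1480)/145.9 = 232.2 mg/L.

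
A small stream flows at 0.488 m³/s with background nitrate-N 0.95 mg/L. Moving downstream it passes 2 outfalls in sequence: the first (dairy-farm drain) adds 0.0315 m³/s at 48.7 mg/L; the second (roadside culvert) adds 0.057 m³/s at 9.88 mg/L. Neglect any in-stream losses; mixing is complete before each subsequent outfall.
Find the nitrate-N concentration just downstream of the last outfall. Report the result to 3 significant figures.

Outfall 1: combined Q = 0.5195 m³/s; C = (0.4880·0.9500 + 0.03150·48.70)/0.5195 = 3.845 mg/L.
Outfall 2: combined Q = 0.5765 m³/s; C = (0.5195·3.845 + 0.05700·9.880)/0.5765 = 4.442 mg/L.

4.44 mg/L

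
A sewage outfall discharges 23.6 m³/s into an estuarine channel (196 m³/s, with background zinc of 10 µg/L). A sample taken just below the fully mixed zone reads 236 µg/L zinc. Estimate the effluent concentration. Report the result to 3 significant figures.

2110 µg/L

Mass balance: 196.0·10.00 + 23.60·Cₑ = 219.6·236.0
→ Cₑ = (219.6·236.0 − 196.0·10.00) / 23.60 = 2113 µg/L.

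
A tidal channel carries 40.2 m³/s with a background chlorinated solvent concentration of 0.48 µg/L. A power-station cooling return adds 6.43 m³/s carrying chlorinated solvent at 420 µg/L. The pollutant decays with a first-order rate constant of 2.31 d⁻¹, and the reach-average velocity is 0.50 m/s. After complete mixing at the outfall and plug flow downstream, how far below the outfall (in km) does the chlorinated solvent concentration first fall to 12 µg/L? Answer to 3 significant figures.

Mixed concentration C = ΣQC/ΣQ = (40.20·0.4800 + 6.430·420.0) / 46.63 = 2720/46.63 = 58.33 µg/L.
Set 58.33·exp(−k·t) = 12 → t = ln(58.33/12)/k = 59140 s = 16.43 h.
Distance = v·t = 0.50·59140 = 29570 m = 29.57 km.

29.6 km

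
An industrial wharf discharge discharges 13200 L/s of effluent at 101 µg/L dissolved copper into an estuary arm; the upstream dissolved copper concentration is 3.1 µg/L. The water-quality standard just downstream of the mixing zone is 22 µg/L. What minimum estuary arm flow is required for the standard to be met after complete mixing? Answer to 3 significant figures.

55200 L/s

Set C_mix = 22: (Q·3.100 + 13200·101.0) / (Q + 13200) = 22
→ Q = 13200·(101.0 − 22)/(22 − 3.100) = 55170 L/s.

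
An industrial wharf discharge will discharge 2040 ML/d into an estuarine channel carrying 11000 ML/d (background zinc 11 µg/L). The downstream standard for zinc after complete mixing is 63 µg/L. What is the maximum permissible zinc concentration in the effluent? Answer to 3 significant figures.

At the limit, (Qr·Cr + Qe·Cₑ)/(Qr + Qe) = 63:
Cₑ = (13040·63 − 11000·11.00) / 2040 = 343.4 µg/L.

343 µg/L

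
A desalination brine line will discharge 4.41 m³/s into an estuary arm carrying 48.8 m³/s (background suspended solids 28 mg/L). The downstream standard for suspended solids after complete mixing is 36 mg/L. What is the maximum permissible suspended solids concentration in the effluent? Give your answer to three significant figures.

125 mg/L

At the limit, (Qr·Cr + Qe·Cₑ)/(Qr + Qe) = 36:
Cₑ = (53.21·36 − 48.80·28.00) / 4.410 = 124.5 mg/L.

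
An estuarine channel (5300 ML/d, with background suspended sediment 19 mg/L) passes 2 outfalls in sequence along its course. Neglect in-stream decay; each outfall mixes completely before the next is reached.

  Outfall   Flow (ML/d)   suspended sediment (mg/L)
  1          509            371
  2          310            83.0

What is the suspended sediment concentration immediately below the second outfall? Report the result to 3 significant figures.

51.5 mg/L

Outfall 1: combined Q = 5809 ML/d; C = (5300·19.00 + 509.0·371.0)/5809 = 49.84 mg/L.
Outfall 2: combined Q = 6119 ML/d; C = (5809·49.84 + 310.0·83.00)/6119 = 51.52 mg/L.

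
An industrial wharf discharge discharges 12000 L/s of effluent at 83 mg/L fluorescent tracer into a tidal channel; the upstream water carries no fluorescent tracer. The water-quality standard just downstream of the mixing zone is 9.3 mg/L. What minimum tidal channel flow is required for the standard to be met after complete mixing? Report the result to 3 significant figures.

95100 L/s

Set C_mix = 9.3: (Q·0 + 12000·83.00) / (Q + 12000) = 9.3
→ Q = 12000·(83.00 − 9.3)/(9.3 − 0) = 95100 L/s.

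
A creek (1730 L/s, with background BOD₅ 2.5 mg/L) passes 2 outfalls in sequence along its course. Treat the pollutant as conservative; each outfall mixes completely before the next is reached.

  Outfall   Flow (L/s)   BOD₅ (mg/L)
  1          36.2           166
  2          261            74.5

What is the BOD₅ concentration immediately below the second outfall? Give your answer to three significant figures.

14.7 mg/L

After outfall 1: Q = 1730 + 36.20 = 1766 L/s; C = (1730·2.500 + 36.20·166.0)/1766 = 5.851 mg/L.
After outfall 2: Q = 1766 + 261.0 = 2027 L/s; C = (1766·5.851 + 261.0·74.50)/2027 = 14.69 mg/L.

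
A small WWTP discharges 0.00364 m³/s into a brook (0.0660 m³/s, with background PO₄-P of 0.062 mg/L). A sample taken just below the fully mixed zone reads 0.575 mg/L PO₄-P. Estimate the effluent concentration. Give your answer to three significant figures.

Mass balance: 0.06600·0.06200 + 0.003640·Cₑ = 0.06964·0.5750
→ Cₑ = (0.06964·0.5750 − 0.06600·0.06200) / 0.003640 = 9.877 mg/L.

9.88 mg/L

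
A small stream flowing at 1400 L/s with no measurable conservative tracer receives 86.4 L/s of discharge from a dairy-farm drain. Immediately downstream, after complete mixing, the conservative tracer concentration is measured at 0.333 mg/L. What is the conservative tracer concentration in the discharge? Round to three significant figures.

Mass balance: 1400·0 + 86.40·Cₑ = 1486·0.3330
→ Cₑ = (1486·0.3330 − 1400·0) / 86.40 = 5.729 mg/L.

5.73 mg/L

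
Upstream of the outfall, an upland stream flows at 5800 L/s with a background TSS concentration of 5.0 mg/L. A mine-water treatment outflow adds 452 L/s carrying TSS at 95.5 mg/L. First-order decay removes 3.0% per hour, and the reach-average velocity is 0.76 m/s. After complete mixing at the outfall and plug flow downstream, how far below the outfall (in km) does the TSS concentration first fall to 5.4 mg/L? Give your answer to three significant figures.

68.2 km

Flow-weighted average: C = (5800·5.000 + 452.0·95.50) / 6252 = 72170/6252 = 11.54 mg/L.
3.0%/h lost → k = −ln(1 − 0.03) = 0.03046 h⁻¹.
Set 11.54·exp(−k·t) = 5.4 → t = ln(11.54/5.4)/k = 89790 s = 24.94 h.
Distance = v·t = 0.76·89790 = 68240 m = 68.24 km.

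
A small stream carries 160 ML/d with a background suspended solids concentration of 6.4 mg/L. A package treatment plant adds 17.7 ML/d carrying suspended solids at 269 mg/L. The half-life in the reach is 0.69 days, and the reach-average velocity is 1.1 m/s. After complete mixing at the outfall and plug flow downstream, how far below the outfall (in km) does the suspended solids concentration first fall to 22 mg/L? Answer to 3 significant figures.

37.1 km

Flow-weighted average: C = (160.0·6.400 + 17.70·269.0) / 177.7 = 5785/177.7 = 32.56 mg/L.
Half-life 0.69 d → k = ln 2 / 0.69 = 1.005 d⁻¹.
Set 32.56·exp(−k·t) = 22 → t = ln(32.56/22)/k = 33710 s = 9.364 h.
Distance = v·t = 1.1·33710 = 37080 m = 37.08 km.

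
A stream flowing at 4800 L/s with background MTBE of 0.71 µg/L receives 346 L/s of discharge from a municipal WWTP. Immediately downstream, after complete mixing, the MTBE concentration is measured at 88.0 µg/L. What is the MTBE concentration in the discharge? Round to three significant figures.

Mass balance: 4800·0.7100 + 346.0·Cₑ = 5146·88.00
→ Cₑ = (5146·88.00 − 4800·0.7100) / 346.0 = 1299 µg/L.

1300 µg/L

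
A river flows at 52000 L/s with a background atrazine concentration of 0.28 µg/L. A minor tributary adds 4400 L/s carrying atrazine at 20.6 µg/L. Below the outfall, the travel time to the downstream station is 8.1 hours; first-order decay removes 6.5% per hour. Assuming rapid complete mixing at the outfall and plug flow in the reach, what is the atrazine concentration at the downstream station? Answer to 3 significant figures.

1.08 µg/L

Mixed concentration C = ΣQC/ΣQ = (52000·0.2800 + 4400·20.60) / 56400 = 105200/56400 = 1.865 µg/L.
6.5%/h lost → k = −ln(1 − 0.065) = 0.06721 h⁻¹.
Applying C = C₀e^(−kt): 1.865 × 0.5802 = 1.082 µg/L.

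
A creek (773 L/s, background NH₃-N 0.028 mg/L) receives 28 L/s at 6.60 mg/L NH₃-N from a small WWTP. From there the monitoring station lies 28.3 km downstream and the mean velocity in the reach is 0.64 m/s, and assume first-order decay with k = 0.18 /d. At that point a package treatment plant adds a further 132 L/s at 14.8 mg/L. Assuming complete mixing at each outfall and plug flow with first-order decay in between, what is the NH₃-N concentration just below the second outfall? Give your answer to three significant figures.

Conservation of mass: C = (773.0·0.02800 + 28.00·6.600) / 801.0 = 206.4/801.0 = 0.2577 mg/L; combined flow 801.0 L/s.
Travel time t = 28.3·1000 / 0.64 = 44220 s = 12.28 h.
First-order decay: C = 0.2577·exp(−k·t) = 0.2577·0.9120 = 0.2351 mg/L.
At the second outfall, C = (801.0·0.2351 + 132.0·14.80) / (801.0 + 132.0) = 2.296 mg/L.

2.30 mg/L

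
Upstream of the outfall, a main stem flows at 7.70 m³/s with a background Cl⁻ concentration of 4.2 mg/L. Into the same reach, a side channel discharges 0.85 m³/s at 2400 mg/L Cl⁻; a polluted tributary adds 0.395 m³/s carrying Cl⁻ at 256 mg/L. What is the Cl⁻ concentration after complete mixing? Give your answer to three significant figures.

243 mg/L

After mixing, C = (7.700·4.200 + 0.8500·2400 + 0.3950·256.0) / 8.945 = 2173/8.945 = 243.0 mg/L.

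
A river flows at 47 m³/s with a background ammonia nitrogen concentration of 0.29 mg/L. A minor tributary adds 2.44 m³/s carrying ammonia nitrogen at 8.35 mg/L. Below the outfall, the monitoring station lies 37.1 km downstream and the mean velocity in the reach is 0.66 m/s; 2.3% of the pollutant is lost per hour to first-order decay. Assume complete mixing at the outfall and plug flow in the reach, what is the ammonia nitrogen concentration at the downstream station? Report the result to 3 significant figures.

Mass balance: C = (47.00·0.2900 + 2.440·8.350) / 49.44 = 34.00/49.44 = 0.6878 mg/L.
Travel time t = 37.1·1000 / 0.66 = 56210 s = 15.61 h.
2.3%/h lost → k = −ln(1 − 0.023) = 0.02327 h⁻¹.
After decay, C = 0.6878 × e^(−kt) = 0.6878 × 0.6954 = 0.4783 mg/L.

0.478 mg/L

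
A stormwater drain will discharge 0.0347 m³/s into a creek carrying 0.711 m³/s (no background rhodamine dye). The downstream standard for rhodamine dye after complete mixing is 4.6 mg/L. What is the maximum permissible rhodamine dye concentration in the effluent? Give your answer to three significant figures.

At the limit, (Qr·Cr + Qe·Cₑ)/(Qr + Qe) = 4.6:
Cₑ = (0.7457·4.6 − 0.7110·0) / 0.03470 = 98.85 mg/L.

98.9 mg/L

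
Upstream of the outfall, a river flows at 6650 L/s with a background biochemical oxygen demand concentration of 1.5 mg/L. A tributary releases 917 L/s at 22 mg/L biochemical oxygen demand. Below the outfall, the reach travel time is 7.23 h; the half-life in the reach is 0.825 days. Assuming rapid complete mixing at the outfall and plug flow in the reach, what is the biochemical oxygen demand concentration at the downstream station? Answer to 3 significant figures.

3.09 mg/L

Mass balance: C = (6650·1.500 + 917.0·22.00) / 7567 = 30150/7567 = 3.984 mg/L.
Half-life 0.825 d → k = ln 2 / 0.825 = 0.8402 d⁻¹.
After decay, C = 3.984 × e^(−kt) = 3.984 × 0.7764 = 3.093 mg/L.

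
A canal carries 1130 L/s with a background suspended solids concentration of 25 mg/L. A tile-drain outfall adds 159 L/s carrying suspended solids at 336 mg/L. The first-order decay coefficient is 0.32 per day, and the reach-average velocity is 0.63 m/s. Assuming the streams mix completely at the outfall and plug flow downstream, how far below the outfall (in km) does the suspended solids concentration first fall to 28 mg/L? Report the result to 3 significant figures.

139 km

Mass balance: C = (1130·25.00 + 159.0·336.0) / 1289 = 81670/1289 = 63.36 mg/L.
Set 63.36·exp(−k·t) = 28 → t = ln(63.36/28)/k = 220500 s = 61.25 h.
Distance = v·t = 0.63·220500 = 138900 m = 138.9 km.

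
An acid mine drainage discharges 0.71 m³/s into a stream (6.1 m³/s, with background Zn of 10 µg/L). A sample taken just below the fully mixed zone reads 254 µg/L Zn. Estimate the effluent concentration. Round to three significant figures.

Mass balance: 6.100·10.00 + 0.7100·Cₑ = 6.810·254.0
→ Cₑ = (6.810·254.0 − 6.100·10.00) / 0.7100 = 2350 µg/L.

2350 µg/L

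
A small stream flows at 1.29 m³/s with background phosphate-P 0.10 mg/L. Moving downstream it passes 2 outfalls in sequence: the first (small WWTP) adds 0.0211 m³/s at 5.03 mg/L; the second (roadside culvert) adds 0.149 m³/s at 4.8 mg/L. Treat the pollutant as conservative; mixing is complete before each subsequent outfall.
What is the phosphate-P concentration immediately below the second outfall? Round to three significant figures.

0.651 mg/L

Below outfall 1: Q → 1.311 m³/s, C = (1.290·0.1000 + 0.02110·5.030)/1.311 = 0.1793 mg/L.
Below outfall 2: Q → 1.460 m³/s, C = (1.311·0.1793 + 0.1490·4.800)/1.460 = 0.6509 mg/L.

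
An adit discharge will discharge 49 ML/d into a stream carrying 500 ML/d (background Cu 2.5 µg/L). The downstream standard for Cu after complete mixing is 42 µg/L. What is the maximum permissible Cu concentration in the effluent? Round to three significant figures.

At the limit, (Qr·Cr + Qe·Cₑ)/(Qr + Qe) = 42:
Cₑ = (549.0·42 − 500.0·2.500) / 49.00 = 445.1 µg/L.

445 µg/L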